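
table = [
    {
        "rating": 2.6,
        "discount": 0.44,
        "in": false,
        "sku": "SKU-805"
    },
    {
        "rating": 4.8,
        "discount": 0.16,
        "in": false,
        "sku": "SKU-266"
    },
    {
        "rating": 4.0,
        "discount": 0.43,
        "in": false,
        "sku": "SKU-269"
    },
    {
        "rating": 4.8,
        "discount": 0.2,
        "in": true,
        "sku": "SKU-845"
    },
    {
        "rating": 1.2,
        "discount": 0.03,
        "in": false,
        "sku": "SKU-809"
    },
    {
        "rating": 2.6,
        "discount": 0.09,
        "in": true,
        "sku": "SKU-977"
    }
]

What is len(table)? 6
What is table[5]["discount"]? 0.09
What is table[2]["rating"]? 4.0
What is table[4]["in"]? False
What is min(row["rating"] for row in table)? 1.2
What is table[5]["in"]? True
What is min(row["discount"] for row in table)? 0.03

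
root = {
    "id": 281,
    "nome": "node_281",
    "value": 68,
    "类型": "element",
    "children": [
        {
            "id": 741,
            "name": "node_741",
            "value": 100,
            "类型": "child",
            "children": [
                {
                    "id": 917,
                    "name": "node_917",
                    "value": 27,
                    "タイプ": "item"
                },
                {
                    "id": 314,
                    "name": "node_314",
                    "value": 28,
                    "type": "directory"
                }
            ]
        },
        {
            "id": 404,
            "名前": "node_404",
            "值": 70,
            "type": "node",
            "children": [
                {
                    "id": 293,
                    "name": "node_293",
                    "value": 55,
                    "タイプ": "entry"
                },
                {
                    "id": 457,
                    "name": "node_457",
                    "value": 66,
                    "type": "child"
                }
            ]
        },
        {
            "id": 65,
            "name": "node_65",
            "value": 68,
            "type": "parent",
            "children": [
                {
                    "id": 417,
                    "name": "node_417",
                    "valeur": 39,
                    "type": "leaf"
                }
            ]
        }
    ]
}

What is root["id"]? 281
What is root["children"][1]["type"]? "node"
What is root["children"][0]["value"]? 100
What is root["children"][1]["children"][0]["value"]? 55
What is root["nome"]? "node_281"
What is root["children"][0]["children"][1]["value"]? 28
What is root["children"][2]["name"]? "node_65"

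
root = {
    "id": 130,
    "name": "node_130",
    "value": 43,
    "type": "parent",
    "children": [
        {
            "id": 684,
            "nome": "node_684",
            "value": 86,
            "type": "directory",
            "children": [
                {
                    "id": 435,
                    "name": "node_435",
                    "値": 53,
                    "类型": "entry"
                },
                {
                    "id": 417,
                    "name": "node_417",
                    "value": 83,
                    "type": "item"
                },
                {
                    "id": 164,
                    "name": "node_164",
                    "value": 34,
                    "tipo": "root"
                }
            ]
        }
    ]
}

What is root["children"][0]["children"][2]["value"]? 34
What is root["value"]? 43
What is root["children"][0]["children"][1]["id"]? 417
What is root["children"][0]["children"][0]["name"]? "node_435"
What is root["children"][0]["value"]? 86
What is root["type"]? "parent"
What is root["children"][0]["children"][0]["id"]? 435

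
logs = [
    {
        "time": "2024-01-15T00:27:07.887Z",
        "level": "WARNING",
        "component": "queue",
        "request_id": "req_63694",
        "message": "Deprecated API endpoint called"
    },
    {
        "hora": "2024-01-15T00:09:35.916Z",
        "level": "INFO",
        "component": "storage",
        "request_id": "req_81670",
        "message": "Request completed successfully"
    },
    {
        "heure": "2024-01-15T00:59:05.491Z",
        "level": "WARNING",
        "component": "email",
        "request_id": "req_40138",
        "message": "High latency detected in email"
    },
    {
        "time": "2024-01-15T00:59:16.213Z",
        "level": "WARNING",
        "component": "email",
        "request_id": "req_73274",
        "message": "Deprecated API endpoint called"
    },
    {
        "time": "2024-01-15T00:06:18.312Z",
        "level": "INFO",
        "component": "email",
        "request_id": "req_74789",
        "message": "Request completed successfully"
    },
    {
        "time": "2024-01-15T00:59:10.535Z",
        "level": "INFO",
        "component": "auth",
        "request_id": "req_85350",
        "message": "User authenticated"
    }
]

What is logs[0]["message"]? "Deprecated API endpoint called"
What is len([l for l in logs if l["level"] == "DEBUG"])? 0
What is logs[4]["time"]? "2024-01-15T00:06:18.312Z"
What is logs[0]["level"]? "WARNING"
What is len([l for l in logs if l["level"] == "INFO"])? 3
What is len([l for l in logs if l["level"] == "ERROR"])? 0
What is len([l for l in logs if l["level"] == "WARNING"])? 3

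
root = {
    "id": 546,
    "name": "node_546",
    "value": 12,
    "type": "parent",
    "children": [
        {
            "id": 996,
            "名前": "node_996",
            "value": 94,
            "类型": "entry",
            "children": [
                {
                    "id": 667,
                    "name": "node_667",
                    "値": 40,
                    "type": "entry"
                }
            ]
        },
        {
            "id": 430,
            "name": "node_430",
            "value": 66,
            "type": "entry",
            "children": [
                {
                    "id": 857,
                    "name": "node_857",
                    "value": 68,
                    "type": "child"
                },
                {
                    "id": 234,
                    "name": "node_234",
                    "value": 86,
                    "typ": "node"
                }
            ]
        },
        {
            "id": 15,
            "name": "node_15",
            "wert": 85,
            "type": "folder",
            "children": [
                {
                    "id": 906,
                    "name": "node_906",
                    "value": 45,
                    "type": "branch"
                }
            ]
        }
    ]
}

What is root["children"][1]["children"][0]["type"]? "child"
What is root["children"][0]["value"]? 94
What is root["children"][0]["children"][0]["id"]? 667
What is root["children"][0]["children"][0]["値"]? 40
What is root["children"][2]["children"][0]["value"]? 45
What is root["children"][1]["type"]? "entry"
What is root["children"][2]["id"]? 15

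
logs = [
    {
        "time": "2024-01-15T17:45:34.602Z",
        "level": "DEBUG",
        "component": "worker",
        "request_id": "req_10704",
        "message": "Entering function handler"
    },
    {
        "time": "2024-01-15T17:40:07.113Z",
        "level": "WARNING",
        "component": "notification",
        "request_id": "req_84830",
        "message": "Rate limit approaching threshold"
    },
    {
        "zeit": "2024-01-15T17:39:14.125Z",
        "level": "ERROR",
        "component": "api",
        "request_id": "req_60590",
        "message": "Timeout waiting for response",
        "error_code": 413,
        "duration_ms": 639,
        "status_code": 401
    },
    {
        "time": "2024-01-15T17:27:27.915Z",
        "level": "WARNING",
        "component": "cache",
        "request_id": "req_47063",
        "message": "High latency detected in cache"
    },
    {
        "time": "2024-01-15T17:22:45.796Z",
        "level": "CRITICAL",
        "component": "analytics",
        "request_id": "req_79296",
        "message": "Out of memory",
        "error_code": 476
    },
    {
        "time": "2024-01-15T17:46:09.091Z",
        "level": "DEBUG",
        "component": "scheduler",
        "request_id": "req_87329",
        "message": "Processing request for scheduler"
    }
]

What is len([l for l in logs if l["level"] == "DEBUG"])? 2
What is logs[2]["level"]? "ERROR"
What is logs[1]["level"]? "WARNING"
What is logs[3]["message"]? "High latency detected in cache"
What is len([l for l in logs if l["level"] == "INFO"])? 0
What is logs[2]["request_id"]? "req_60590"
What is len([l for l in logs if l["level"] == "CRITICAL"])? 1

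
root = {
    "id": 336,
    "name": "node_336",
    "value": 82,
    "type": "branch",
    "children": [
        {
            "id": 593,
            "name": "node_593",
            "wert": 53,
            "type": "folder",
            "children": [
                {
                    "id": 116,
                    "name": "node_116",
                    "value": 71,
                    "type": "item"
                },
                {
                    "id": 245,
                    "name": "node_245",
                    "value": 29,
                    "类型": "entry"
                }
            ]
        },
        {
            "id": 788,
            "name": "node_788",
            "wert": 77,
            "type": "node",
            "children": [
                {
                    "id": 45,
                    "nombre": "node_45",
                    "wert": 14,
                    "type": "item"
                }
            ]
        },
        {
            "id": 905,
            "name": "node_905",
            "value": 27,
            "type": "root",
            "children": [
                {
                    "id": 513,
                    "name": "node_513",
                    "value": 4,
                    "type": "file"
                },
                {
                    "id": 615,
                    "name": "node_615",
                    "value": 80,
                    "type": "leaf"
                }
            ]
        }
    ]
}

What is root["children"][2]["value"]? 27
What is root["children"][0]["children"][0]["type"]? "item"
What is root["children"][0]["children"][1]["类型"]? "entry"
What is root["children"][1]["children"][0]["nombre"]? "node_45"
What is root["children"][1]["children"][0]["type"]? "item"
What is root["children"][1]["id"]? 788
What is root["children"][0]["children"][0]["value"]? 71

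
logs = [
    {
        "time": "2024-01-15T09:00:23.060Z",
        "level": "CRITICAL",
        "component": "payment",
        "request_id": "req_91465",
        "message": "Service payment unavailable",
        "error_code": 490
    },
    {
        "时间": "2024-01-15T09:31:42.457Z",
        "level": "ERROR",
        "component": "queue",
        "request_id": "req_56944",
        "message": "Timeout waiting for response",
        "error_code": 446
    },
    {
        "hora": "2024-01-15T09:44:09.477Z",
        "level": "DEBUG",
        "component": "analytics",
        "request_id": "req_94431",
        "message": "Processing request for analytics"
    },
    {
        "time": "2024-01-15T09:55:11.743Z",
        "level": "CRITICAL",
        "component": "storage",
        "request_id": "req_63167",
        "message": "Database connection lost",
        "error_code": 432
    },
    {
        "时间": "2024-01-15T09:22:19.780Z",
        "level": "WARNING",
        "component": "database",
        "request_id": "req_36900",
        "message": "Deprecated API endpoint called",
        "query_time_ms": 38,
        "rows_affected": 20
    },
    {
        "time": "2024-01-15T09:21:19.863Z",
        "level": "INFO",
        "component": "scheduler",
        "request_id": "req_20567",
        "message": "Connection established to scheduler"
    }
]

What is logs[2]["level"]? "DEBUG"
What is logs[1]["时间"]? "2024-01-15T09:31:42.457Z"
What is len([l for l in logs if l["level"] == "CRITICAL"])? 2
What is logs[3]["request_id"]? "req_63167"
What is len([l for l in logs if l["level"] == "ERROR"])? 1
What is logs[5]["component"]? "scheduler"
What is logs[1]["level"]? "ERROR"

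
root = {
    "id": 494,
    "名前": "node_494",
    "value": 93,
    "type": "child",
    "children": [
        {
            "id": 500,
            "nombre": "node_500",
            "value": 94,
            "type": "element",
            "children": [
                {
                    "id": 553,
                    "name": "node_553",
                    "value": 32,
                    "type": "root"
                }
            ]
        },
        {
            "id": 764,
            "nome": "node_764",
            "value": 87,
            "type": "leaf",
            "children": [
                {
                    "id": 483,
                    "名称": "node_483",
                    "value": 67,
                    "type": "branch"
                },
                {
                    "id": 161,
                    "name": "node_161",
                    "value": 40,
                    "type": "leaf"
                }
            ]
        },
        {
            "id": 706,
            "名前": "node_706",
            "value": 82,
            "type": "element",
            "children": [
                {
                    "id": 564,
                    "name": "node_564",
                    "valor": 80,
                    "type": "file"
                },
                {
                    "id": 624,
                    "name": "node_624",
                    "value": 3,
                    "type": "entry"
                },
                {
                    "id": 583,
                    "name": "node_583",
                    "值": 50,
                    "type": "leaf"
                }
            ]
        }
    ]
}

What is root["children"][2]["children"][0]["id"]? 564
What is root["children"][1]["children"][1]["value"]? 40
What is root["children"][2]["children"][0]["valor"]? 80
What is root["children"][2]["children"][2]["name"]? "node_583"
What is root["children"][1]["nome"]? "node_764"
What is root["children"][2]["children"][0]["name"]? "node_564"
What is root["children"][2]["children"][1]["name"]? "node_624"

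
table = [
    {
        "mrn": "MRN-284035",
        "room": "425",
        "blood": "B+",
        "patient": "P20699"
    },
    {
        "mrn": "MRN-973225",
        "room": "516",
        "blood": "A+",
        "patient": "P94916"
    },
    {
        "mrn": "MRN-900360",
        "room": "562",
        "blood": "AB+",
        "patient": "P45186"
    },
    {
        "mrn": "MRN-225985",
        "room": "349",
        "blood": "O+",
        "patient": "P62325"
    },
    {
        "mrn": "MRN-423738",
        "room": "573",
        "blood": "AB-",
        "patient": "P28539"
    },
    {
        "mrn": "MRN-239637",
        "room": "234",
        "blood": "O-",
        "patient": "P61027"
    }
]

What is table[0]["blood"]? "B+"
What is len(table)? 6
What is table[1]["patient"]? "P94916"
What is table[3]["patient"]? "P62325"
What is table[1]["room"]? "516"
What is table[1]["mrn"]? "MRN-973225"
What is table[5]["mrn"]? "MRN-239637"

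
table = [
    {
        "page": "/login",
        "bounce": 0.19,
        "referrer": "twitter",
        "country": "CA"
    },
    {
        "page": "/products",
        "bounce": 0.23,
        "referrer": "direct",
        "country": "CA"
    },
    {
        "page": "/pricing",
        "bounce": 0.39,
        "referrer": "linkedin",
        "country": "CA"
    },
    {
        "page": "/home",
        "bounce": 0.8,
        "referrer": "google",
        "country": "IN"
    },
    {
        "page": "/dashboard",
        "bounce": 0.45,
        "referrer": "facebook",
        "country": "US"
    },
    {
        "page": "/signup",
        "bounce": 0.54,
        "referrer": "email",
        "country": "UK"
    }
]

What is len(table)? 6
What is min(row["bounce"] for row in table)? 0.19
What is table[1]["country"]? "CA"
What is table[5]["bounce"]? 0.54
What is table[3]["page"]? "/home"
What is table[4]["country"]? "US"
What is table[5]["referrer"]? "email"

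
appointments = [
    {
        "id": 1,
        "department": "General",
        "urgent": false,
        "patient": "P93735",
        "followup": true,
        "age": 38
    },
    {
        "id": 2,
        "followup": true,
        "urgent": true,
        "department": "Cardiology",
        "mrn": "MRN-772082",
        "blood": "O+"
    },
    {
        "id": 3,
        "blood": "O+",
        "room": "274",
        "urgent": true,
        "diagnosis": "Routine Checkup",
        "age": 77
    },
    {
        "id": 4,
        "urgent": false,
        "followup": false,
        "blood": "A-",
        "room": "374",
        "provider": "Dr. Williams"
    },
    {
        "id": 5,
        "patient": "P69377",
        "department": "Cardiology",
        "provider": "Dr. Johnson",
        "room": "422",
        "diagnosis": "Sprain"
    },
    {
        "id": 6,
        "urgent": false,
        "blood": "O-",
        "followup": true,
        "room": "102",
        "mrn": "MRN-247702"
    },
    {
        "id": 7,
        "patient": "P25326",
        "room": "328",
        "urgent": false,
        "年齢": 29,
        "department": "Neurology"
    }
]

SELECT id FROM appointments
[1, 2, 3, 4, 5, 6, 7]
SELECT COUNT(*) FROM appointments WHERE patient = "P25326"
1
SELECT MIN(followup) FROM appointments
False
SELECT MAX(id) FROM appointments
7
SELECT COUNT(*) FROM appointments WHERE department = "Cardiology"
2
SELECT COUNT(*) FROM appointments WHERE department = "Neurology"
1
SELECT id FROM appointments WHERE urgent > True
[]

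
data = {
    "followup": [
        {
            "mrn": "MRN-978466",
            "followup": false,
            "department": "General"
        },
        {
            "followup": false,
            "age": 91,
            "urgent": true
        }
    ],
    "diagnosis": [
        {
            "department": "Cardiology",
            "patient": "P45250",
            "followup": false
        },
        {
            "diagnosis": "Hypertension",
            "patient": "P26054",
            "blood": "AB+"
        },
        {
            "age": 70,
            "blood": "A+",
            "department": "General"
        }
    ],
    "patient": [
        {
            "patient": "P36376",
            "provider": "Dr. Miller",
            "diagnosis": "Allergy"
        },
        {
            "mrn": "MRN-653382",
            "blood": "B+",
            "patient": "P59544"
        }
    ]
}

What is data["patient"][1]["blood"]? "B+"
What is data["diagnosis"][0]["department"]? "Cardiology"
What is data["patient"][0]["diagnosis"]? "Allergy"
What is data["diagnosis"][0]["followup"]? False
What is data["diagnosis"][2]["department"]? "General"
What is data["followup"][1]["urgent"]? True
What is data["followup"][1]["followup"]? False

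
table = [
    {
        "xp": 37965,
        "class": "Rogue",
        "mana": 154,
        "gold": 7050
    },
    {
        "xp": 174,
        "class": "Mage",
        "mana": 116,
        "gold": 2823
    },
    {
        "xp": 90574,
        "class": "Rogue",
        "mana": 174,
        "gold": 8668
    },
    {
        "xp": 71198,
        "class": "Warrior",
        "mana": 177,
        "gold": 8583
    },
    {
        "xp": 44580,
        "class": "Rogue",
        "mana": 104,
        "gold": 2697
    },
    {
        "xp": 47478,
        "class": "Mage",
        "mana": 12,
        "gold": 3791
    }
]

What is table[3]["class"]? "Warrior"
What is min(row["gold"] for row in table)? 2697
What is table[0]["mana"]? 154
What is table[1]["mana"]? 116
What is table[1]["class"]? "Mage"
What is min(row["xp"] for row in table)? 174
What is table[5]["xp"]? 47478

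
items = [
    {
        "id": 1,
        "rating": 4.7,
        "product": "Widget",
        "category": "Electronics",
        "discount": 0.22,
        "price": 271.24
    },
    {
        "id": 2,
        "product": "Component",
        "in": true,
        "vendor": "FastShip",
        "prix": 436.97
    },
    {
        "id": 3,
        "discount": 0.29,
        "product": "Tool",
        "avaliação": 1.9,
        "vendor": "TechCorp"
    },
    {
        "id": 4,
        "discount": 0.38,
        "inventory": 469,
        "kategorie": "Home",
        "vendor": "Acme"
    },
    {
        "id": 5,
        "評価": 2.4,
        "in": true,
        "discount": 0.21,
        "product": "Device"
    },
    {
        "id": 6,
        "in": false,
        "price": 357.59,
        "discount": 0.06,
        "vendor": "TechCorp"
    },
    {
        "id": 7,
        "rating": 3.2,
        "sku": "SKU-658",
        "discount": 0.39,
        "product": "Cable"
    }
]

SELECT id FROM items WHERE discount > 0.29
[4, 7]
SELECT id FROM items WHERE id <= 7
[1, 2, 3, 4, 5, 6, 7]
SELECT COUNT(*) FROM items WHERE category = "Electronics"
1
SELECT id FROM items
[1, 2, 3, 4, 5, 6, 7]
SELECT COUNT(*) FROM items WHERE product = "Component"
1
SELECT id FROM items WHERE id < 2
[1]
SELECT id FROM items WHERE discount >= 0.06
[1, 3, 4, 5, 6, 7]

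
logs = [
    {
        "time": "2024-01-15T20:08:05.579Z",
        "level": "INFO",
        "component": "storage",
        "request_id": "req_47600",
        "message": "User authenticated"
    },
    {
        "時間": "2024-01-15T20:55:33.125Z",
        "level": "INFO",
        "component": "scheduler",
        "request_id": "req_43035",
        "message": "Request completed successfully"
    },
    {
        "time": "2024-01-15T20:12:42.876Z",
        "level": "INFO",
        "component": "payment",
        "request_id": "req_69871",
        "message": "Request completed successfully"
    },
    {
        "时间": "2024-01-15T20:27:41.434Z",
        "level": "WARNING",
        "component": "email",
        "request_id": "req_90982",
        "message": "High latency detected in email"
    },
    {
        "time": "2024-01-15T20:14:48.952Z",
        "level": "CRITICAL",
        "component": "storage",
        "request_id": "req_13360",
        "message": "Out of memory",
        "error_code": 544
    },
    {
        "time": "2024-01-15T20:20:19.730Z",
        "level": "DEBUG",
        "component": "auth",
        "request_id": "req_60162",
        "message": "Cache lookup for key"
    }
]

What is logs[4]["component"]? "storage"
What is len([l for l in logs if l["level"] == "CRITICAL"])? 1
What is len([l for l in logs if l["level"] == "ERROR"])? 0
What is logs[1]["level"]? "INFO"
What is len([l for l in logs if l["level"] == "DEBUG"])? 1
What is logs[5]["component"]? "auth"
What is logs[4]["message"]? "Out of memory"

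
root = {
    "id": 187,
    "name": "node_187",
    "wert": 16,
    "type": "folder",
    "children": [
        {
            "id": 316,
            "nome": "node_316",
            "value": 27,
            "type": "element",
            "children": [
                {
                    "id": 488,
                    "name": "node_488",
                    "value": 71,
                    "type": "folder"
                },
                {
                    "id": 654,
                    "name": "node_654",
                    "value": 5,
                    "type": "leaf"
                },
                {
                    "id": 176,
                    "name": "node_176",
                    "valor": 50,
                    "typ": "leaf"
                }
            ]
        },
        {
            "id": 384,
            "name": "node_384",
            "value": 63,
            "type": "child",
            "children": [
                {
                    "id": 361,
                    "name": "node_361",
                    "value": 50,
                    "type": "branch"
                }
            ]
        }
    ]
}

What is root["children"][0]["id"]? 316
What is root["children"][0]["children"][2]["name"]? "node_176"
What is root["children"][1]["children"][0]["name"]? "node_361"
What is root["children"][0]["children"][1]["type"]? "leaf"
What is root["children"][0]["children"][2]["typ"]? "leaf"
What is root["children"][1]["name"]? "node_384"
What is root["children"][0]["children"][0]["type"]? "folder"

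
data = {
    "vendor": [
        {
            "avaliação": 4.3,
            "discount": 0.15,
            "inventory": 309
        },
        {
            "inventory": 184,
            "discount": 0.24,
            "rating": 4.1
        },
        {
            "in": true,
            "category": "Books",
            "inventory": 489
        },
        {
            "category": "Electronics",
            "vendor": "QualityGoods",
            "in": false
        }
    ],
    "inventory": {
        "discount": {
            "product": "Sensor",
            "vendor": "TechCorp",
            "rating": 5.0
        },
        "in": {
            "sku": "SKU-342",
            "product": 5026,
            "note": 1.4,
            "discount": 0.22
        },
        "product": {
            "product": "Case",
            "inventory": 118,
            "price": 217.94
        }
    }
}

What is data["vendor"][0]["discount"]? 0.15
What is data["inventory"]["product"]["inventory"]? 118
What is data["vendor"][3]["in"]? False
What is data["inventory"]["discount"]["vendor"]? "TechCorp"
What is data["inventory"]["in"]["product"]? 5026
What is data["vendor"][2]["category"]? "Books"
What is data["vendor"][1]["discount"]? 0.24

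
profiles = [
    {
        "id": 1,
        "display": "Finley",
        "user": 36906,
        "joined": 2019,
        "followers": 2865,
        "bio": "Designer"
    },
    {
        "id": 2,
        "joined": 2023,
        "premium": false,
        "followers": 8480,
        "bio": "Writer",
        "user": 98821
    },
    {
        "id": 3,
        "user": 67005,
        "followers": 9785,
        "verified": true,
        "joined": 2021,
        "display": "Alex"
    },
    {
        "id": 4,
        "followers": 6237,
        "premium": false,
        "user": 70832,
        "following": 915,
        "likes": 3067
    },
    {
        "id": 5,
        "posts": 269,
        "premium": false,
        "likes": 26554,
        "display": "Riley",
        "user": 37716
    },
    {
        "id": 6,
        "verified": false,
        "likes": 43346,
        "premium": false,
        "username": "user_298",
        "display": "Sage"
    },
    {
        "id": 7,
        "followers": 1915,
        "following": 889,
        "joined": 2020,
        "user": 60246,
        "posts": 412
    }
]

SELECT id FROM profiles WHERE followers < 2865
[7]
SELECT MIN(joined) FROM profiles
2019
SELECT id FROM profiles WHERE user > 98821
[]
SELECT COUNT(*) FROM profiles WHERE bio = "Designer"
1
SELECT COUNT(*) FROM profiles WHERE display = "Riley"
1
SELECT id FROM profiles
[1, 2, 3, 4, 5, 6, 7]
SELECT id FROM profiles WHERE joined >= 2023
[2]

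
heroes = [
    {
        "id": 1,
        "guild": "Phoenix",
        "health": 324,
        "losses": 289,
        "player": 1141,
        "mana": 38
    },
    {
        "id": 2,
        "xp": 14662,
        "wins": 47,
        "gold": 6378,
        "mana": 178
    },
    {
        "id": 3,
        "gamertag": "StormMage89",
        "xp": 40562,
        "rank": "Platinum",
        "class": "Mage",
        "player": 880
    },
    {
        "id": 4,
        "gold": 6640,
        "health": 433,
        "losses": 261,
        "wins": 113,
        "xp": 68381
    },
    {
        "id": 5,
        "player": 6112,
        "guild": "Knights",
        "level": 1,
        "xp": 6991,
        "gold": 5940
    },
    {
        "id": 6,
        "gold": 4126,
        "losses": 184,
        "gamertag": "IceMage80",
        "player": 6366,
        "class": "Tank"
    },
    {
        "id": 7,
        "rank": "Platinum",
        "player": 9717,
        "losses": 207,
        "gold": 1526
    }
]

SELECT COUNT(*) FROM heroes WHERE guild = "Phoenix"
1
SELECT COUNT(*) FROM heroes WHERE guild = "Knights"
1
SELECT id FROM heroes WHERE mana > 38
[2]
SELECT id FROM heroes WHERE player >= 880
[1, 3, 5, 6, 7]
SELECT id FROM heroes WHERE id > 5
[6, 7]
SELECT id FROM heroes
[1, 2, 3, 4, 5, 6, 7]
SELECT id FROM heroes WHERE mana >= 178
[2]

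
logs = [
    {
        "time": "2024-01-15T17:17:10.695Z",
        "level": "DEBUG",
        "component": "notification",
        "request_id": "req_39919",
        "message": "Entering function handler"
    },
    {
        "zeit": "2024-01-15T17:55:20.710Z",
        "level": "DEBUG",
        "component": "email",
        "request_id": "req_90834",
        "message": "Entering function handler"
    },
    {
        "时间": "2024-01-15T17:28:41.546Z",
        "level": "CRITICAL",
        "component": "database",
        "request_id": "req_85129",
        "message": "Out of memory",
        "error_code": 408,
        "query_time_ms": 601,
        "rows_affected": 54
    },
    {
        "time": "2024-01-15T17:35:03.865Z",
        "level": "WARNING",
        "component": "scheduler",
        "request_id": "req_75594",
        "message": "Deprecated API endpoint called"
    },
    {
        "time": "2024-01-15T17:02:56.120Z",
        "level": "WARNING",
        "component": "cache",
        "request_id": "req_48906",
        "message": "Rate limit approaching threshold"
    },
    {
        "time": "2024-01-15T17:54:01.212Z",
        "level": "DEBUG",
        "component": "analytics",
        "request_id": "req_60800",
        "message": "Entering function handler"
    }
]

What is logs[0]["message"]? "Entering function handler"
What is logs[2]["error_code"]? 408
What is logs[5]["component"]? "analytics"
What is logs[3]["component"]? "scheduler"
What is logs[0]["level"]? "DEBUG"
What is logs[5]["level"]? "DEBUG"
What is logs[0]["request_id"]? "req_39919"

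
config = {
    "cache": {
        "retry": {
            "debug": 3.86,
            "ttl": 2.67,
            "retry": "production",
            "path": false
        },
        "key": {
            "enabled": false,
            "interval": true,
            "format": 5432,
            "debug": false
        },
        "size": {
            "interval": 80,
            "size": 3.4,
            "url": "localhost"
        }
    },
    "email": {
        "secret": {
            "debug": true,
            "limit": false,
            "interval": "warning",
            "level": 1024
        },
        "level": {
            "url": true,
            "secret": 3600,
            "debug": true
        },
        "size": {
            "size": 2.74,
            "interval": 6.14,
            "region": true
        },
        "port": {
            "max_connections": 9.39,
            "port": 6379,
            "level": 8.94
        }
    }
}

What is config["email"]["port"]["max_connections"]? 9.39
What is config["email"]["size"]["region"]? True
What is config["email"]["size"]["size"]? 2.74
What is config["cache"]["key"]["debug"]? False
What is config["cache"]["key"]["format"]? 5432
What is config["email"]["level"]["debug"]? True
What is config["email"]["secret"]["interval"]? "warning"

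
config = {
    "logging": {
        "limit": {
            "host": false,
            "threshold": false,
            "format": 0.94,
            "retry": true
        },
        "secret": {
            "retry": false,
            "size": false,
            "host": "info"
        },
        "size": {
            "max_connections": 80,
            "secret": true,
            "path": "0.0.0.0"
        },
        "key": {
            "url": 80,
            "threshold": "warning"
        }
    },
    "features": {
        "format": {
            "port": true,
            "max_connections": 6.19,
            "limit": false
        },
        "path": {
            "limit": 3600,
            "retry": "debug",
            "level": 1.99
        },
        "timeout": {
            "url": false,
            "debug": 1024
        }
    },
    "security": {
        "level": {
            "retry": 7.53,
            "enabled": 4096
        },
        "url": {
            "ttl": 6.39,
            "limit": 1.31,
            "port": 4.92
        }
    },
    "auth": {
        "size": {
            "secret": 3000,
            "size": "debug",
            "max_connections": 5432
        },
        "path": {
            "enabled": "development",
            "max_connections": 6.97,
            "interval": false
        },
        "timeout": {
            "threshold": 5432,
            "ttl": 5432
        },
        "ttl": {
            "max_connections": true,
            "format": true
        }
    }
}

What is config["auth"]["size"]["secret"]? 3000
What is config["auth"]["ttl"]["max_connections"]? True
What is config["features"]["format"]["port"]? True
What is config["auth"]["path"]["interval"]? False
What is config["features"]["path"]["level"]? 1.99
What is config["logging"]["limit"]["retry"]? True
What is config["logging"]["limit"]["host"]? False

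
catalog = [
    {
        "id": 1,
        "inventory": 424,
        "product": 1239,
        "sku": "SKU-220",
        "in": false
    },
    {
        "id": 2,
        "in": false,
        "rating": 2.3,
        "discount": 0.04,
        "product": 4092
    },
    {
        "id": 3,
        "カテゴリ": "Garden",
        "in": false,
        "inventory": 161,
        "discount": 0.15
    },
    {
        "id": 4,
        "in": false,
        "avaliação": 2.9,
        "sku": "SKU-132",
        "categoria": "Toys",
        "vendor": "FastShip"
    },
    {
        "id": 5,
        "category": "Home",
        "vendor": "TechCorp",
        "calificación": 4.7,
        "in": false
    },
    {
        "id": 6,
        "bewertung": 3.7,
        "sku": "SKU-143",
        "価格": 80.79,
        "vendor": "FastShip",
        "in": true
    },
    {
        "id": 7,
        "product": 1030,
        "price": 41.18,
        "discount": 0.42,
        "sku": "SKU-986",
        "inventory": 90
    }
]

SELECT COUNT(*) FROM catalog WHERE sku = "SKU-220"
1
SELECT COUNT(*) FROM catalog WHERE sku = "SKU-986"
1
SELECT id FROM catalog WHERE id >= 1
[1, 2, 3, 4, 5, 6, 7]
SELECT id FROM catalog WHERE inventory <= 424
[1, 3, 7]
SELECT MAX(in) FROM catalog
True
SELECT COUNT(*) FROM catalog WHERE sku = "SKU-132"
1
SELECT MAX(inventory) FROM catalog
424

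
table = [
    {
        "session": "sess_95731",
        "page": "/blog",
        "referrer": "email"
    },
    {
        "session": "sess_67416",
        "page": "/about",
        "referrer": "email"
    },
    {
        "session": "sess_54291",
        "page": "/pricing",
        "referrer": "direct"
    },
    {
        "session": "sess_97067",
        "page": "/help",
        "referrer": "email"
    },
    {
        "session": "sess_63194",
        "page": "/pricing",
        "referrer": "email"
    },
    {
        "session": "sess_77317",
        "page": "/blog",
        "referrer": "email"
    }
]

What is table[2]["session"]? "sess_54291"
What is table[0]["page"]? "/blog"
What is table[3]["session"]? "sess_97067"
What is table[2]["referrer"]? "direct"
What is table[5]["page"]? "/blog"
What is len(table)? 6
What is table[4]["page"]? "/pricing"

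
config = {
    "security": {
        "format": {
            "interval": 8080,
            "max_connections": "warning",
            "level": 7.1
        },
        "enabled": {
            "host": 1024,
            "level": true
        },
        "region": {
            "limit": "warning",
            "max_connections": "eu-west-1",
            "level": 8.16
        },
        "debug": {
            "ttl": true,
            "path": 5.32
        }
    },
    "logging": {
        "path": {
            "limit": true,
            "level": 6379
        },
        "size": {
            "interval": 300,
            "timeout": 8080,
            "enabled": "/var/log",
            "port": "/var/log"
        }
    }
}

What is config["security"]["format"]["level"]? 7.1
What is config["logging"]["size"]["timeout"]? 8080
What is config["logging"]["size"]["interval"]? 300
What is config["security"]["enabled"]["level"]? True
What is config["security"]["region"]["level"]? 8.16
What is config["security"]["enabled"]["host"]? 1024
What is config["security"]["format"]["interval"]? 8080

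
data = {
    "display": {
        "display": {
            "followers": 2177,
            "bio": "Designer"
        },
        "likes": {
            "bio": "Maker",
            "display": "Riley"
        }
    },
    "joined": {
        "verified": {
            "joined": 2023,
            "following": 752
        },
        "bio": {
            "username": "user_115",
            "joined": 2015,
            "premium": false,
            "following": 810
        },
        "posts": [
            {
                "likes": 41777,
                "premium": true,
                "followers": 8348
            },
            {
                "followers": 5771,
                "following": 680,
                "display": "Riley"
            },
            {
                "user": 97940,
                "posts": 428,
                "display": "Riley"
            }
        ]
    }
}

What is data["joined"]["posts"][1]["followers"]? 5771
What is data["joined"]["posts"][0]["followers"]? 8348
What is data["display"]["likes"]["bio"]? "Maker"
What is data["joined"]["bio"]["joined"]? 2015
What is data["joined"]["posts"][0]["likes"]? 41777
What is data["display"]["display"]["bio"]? "Designer"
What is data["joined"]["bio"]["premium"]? False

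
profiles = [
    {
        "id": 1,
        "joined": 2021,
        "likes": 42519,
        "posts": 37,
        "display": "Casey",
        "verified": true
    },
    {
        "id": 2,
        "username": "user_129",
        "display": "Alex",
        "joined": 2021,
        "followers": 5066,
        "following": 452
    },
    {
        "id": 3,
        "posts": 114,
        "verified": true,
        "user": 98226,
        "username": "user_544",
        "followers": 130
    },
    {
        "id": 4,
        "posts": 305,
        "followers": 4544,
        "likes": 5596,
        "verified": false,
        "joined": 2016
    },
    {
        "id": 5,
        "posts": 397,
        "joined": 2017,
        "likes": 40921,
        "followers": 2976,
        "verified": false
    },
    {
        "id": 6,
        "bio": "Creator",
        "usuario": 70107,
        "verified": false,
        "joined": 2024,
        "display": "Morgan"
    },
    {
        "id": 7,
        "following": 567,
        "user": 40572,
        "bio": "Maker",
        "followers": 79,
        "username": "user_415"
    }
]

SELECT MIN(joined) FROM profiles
2016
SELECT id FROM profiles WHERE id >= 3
[3, 4, 5, 6, 7]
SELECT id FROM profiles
[1, 2, 3, 4, 5, 6, 7]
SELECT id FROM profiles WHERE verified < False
[]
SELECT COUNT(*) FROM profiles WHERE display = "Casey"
1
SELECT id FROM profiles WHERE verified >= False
[1, 3, 4, 5, 6]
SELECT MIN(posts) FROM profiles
37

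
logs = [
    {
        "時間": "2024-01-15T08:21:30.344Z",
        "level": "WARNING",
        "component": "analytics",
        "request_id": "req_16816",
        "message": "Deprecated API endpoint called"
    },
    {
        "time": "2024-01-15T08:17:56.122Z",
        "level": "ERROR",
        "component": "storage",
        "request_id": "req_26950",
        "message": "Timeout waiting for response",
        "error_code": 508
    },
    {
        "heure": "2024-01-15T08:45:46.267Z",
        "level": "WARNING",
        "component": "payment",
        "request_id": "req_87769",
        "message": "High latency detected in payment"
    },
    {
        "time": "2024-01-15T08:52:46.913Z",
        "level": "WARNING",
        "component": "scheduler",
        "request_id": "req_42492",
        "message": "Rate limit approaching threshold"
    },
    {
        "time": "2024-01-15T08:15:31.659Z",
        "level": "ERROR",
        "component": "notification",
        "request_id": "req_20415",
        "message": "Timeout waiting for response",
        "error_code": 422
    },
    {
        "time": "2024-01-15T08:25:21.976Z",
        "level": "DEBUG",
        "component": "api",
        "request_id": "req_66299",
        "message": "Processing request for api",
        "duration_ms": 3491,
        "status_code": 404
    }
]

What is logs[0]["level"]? "WARNING"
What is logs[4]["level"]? "ERROR"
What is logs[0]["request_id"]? "req_16816"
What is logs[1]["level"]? "ERROR"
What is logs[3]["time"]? "2024-01-15T08:52:46.913Z"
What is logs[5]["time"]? "2024-01-15T08:25:21.976Z"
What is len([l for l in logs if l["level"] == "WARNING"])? 3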